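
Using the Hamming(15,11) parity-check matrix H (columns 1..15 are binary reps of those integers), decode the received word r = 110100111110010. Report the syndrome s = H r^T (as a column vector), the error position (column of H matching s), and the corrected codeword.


s = (1, 1, 1, 0)^T, error position = 14, corrected codeword c = 110100111110000

Compute s = H r^T mod 2 one row at a time:
  s_1 = 1 + 1 + 1 + 1 + 0 + 0 + 1 + 0 = 5 ≡ 1 (mod 2).
  s_2 = 1 + 0 + 0 + 1 + 0 + 0 + 1 + 0 = 3 ≡ 1 (mod 2).
  s_3 = 1 + 0 + 0 + 1 + 1 + 1 + 1 + 0 = 5 ≡ 1 (mod 2).
  s_4 = 1 + 0 + 0 + 1 + 1 + 1 + 0 + 0 = 4 ≡ 0 (mod 2).
s = (1, 1, 1, 0)^T — this equals column 14 of H (binary 1110), so error is at position 14.
Correct: flip bit 14 of r = 110100111110010 to get c = 110100111110000.


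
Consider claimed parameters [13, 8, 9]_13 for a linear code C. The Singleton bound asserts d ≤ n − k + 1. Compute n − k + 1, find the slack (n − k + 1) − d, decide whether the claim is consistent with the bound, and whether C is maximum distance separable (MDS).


Singleton RHS = n − k + 1 = 6, slack = -3, bound violated (no such code; not MDS).

Singleton bound: d ≤ n − k + 1.
Here n = 13, k = 8, so n − k + 1 = 6.
Given d = 9, check d ≤ 6: NO.
Slack = (n − k + 1) − d = -3.
The slack is negative: d = 9 exceeds n − k + 1 = 6 by 3, so the Singleton bound is violated and no linear [13, 8, 9]_13 code can exist. In particular it is not MDS (MDS requires d = n − k + 1 exactly).
Description: the claimed parameters are [13, 8, 9]_13; such a code would be impossible (violates the Singleton bound).


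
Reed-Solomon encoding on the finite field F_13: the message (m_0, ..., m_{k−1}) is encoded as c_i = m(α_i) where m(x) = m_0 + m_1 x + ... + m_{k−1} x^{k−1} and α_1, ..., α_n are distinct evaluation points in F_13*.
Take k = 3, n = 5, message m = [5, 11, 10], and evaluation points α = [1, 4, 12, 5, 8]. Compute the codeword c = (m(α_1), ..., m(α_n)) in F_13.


c = [0, 1, 4, 11, 5]

Message polynomial: m(x) = 5 + 11·x + 10·x^2 (mod 13).
For each evaluation point α_i, compute m(α_i) mod 13:
  α_1 = 1: Horner steps 10 → 8 → 0, so m(1) = 0.
  α_2 = 4: Horner steps 10 → 12 → 1, so m(4) = 1.
  α_3 = 12: Horner steps 10 → 1 → 4, so m(12) = 4.
  α_4 = 5: Horner steps 10 → 9 → 11, so m(5) = 11.
  α_5 = 8: Horner steps 10 → 0 → 5, so m(8) = 5.
Codeword c = [0, 1, 4, 11, 5] ∈ F_13^5.


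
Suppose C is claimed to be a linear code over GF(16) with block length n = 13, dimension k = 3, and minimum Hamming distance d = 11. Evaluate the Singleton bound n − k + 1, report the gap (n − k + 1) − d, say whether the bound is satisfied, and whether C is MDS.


Singleton RHS = n − k + 1 = 11, slack = 0, bound satisfied, MDS.

Singleton bound: d ≤ n − k + 1.
Here n = 13, k = 3, so n − k + 1 = 11.
Given d = 11, check d ≤ 11: YES.
Slack = (n − k + 1) − d = 0.
The code is MDS (slack = 0).
Description: the claimed parameters are [13, 3, 11]_16; such a code would be MDS (meets Singleton bound).


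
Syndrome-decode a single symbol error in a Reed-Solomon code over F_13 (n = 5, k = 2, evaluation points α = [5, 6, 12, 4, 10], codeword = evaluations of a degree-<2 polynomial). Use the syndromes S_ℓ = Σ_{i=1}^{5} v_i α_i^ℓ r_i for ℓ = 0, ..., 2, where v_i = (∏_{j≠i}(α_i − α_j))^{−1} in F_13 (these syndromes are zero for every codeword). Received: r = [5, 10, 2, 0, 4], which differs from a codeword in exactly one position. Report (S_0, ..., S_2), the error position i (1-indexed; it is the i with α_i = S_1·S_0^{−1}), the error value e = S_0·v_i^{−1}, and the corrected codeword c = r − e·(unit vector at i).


S = (3, 10, 3), error at position 3, error magnitude e = 1, c = [5, 10, 1, 0, 4].

Step 1: column multipliers v_i = (∏_{j≠i}(α_i − α_j))^{−1} mod 13.
  i = 1 (α = 5): (5−6)(5−12)(5−4)(5−10) = (−1)·(−7)·1·(−5) = −35 ≡ 4, so v_1 = 4^{−1} = 10 (mod 13).
  i = 2 (α = 6): (6−5)(6−12)(6−4)(6−10) = 1·(−6)·2·(−4) = 48 ≡ 9, so v_2 = 9^{−1} = 3 (mod 13).
  i = 3 (α = 12): (12−5)(12−6)(12−4)(12−10) = 7·6·8·2 = 672 ≡ 9, so v_3 = 9^{−1} = 3 (mod 13).
  i = 4 (α = 4): (4−5)(4−6)(4−12)(4−10) = (−1)·(−2)·(−8)·(−6) = 96 ≡ 5, so v_4 = 5^{−1} = 8 (mod 13).
  i = 5 (α = 10): (10−5)(10−6)(10−12)(10−4) = 5·4·(−2)·6 = −240 ≡ 7, so v_5 = 7^{−1} = 2 (mod 13).
  v = [10, 3, 3, 8, 2].
Step 2: syndromes of r = [5, 10, 2, 0, 4] (all sums mod 13).
  S_0 = Σ v_i r_i = 10·5 + 3·10 + 3·2 + 8·0 + 2·4 = 94 ≡ 3.
  S_1 = Σ v_i α_i r_i = 10·5·5 + 3·6·10 + 3·12·2 + 8·4·0 + 2·10·4 = 582 ≡ 10.
  α_i^2 mod 13 = [12, 10, 1, 3, 9].
  S_2 = Σ v_i α_i^2 r_i = 10·12·5 + 3·10·10 + 3·1·2 + 8·3·0 + 2·9·4 = 978 ≡ 3.
  S = (3, 10, 3) ≠ 0, so r is not a codeword (an error is present).
Step 3: locate the error. For a single error e at position i, S_ℓ = v_i·e·α_i^ℓ, so α_err = S_1/S_0.
  S_0^{−1} = 3^{−1} = 9 (mod 13), so α_err = 10·9 = 90 ≡ 12 = α_3. Error position i = 3.
  Consistency check: S_2/S_1 = 3·4 = 12 ≡ 12 = α_err ✓ (single-error assumption holds).
Step 4: error magnitude e = S_0/v_3 = S_0·∏_{j≠3}(α_3 − α_j) = 3·9 = 27 ≡ 1 (mod 13).
Step 5: correct position 3: c_3 = r_3 − e = 2 − 1 ≡ 1 (mod 13). Hence c = [5, 10, 1, 0, 4].
  Check: interpolating c through the α_i gives m(x) = 6 + 5·x (degree < 2) with m(α_i) = c_i for every i, so c is indeed a codeword.


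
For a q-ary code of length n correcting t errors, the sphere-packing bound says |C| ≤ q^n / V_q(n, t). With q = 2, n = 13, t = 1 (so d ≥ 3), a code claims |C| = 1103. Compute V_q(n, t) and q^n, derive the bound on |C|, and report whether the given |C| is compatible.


V_q(n, t) = 14, q^n = 8192, Hamming bound = 585, |C| = 1103 > bound (violated).

Step 1: Compute V_q(n, t) = Σ_{j=0}^1 C(n, j) (q−1)^j.
  j = 0: C(13,0)·(1)^0 = 1·1 = 1.
  j = 1: C(13,1)·(1)^1 = 13·1 = 13.
  V_q(n, t) = 1 + 13 = 14.
Step 2: q^n = 2^13 = 8192.
Step 3: Hamming bound ⌊q^n / V_q(n,t)⌋ = ⌊8192/14⌋ = 585.
Step 4: Compare |C| = 1103 to 585: violated.
The claimed |C| lies above the Hamming bound, so no 2-ary code of length 13 with d ≥ 3 can have 1103 codewords.


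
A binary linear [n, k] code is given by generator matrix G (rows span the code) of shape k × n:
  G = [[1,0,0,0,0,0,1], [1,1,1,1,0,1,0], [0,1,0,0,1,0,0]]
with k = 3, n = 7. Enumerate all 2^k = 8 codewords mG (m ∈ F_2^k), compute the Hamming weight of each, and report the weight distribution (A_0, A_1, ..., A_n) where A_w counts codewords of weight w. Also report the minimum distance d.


Weight distribution: A_0 = 1, A_2 = 2, A_4 = 1, A_5 = 4. Minimum distance d = 2.

Enumerate all 2^3 = 8 messages m ∈ F_2^3.
For each, compute codeword c = mG in F_2^7, then tally its weight.
  m = 000 → c = 0000000, weight = 0.
  m = 100 → c = 1000001, weight = 2.
  m = 010 → c = 1111010, weight = 5.
  m = 110 → c = 0111011, weight = 5.
  m = 001 → c = 0100100, weight = 2.
  m = 101 → c = 1100101, weight = 4.
  m = 011 → c = 1011110, weight = 5.
  m = 111 → c = 0011111, weight = 5.
Tally weights:
  weight 0: 1 codewords.
  weight 2: 2 codewords.
  weight 4: 1 codewords.
  weight 5: 4 codewords.
Minimum distance d = smallest w > 0 with A_w > 0 = 2.
Sanity: Σ A_w = 8 = 2^3 = 8 ✓.


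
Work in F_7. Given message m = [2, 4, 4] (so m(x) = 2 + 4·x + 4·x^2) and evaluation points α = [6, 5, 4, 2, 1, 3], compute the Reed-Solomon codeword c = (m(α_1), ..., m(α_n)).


c = [2, 3, 5, 5, 3, 1]

Message polynomial: m(x) = 2 + 4·x + 4·x^2 (mod 7).
For each evaluation point α_i, compute m(α_i) mod 7:
  α_1 = 6: Horner steps 4 → 0 → 2, so m(6) = 2.
  α_2 = 5: Horner steps 4 → 3 → 3, so m(5) = 3.
  α_3 = 4: Horner steps 4 → 6 → 5, so m(4) = 5.
  α_4 = 2: Horner steps 4 → 5 → 5, so m(2) = 5.
  α_5 = 1: Horner steps 4 → 1 → 3, so m(1) = 3.
  α_6 = 3: Horner steps 4 → 2 → 1, so m(3) = 1.
Codeword c = [2, 3, 5, 5, 3, 1] ∈ F_7^6.


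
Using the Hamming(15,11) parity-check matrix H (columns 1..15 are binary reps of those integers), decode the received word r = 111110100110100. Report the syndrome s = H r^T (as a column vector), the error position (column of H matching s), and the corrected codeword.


s = (1, 0, 1, 0)^T, error position = 10, corrected codeword c = 111110100010100

Compute s = H r^T mod 2 one row at a time:
  s_1 = 0 + 0 + 1 + 1 + 0 + 1 + 0 + 0 = 3 ≡ 1 (mod 2).
  s_2 = 1 + 1 + 0 + 1 + 0 + 1 + 0 + 0 = 4 ≡ 0 (mod 2).
  s_3 = 1 + 1 + 0 + 1 + 1 + 1 + 0 + 0 = 5 ≡ 1 (mod 2).
  s_4 = 1 + 1 + 1 + 1 + 0 + 1 + 1 + 0 = 6 ≡ 0 (mod 2).
s = (1, 0, 1, 0)^T — this equals column 10 of H (binary 1010), so error is at position 10.
Correct: flip bit 10 of r = 111110100110100 to get c = 111110100010100.


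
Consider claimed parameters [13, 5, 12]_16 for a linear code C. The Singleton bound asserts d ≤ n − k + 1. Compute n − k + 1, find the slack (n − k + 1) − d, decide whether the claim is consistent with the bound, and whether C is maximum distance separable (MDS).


Singleton RHS = n − k + 1 = 9, slack = -3, bound violated (no such code; not MDS).

Singleton bound: d ≤ n − k + 1.
Here n = 13, k = 5, so n − k + 1 = 9.
Given d = 12, check d ≤ 9: NO.
Slack = (n − k + 1) − d = -3.
The slack is negative: d = 12 exceeds n − k + 1 = 9 by 3, so the Singleton bound is violated and no linear [13, 5, 12]_16 code can exist. In particular it is not MDS (MDS requires d = n − k + 1 exactly).
Description: the claimed parameters are [13, 5, 12]_16; such a code would be impossible (violates the Singleton bound).


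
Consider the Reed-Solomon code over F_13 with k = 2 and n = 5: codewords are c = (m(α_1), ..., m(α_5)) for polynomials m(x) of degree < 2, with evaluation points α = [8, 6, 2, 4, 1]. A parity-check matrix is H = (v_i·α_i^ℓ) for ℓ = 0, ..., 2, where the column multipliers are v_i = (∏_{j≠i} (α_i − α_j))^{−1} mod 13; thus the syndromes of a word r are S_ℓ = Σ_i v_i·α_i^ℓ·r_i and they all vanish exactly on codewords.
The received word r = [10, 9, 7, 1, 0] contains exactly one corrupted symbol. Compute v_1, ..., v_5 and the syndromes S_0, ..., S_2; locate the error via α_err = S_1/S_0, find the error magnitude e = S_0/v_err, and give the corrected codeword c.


S = (5, 7, 2), error at position 4, error magnitude e = 6, c = [10, 9, 7, 8, 0].

Step 1: column multipliers v_i = (∏_{j≠i}(α_i − α_j))^{−1} mod 13.
  i = 1 (α = 8): (8−6)(8−2)(8−4)(8−1) = 2·6·4·7 = 336 ≡ 11, so v_1 = 11^{−1} = 6 (mod 13).
  i = 2 (α = 6): (6−8)(6−2)(6−4)(6−1) = (−2)·4·2·5 = −80 ≡ 11, so v_2 = 11^{−1} = 6 (mod 13).
  i = 3 (α = 2): (2−8)(2−6)(2−4)(2−1) = (−6)·(−4)·(−2)·1 = −48 ≡ 4, so v_3 = 4^{−1} = 10 (mod 13).
  i = 4 (α = 4): (4−8)(4−6)(4−2)(4−1) = (−4)·(−2)·2·3 = 48 ≡ 9, so v_4 = 9^{−1} = 3 (mod 13).
  i = 5 (α = 1): (1−8)(1−6)(1−2)(1−4) = (−7)·(−5)·(−1)·(−3) = 105 ≡ 1, so v_5 = 1^{−1} = 1 (mod 13).
  v = [6, 6, 10, 3, 1].
Step 2: syndromes of r = [10, 9, 7, 1, 0] (all sums mod 13).
  S_0 = Σ v_i r_i = 6·10 + 6·9 + 10·7 + 3·1 + 1·0 = 187 ≡ 5.
  S_1 = Σ v_i α_i r_i = 6·8·10 + 6·6·9 + 10·2·7 + 3·4·1 + 1·1·0 = 956 ≡ 7.
  α_i^2 mod 13 = [12, 10, 4, 3, 1].
  S_2 = Σ v_i α_i^2 r_i = 6·12·10 + 6·10·9 + 10·4·7 + 3·3·1 + 1·1·0 = 1549 ≡ 2.
  S = (5, 7, 2) ≠ 0, so r is not a codeword (an error is present).
Step 3: locate the error. For a single error e at position i, S_ℓ = v_i·e·α_i^ℓ, so α_err = S_1/S_0.
  S_0^{−1} = 5^{−1} = 8 (mod 13), so α_err = 7·8 = 56 ≡ 4 = α_4. Error position i = 4.
  Consistency check: S_2/S_1 = 2·2 = 4 ≡ 4 = α_err ✓ (single-error assumption holds).
Step 4: error magnitude e = S_0/v_4 = S_0·∏_{j≠4}(α_4 − α_j) = 5·9 = 45 ≡ 6 (mod 13).
Step 5: correct position 4: c_4 = r_4 − e = 1 − 6 ≡ 8 (mod 13). Hence c = [10, 9, 7, 8, 0].
  Check: interpolating c through the α_i gives m(x) = 6 + 7·x (degree < 2) with m(α_i) = c_i for every i, so c is indeed a codeword.


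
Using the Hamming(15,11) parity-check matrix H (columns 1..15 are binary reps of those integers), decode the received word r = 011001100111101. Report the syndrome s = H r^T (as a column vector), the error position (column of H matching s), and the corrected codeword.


s = (1, 1, 1, 1)^T, error position = 15, corrected codeword c = 011001100111100

Compute s = H r^T mod 2 one row at a time:
  s_1 = 0 + 0 + 1 + 1 + 1 + 1 + 0 + 1 = 5 ≡ 1 (mod 2).
  s_2 = 0 + 0 + 1 + 1 + 1 + 1 + 0 + 1 = 5 ≡ 1 (mod 2).
  s_3 = 1 + 1 + 1 + 1 + 1 + 1 + 0 + 1 = 7 ≡ 1 (mod 2).
  s_4 = 0 + 1 + 0 + 1 + 0 + 1 + 1 + 1 = 5 ≡ 1 (mod 2).
s = (1, 1, 1, 1)^T — this equals column 15 of H (binary 1111), so error is at position 15.
Correct: flip bit 15 of r = 011001100111101 to get c = 011001100111100.


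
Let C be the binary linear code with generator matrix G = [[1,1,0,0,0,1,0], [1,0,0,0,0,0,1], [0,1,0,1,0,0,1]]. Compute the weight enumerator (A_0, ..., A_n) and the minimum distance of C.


Weight distribution: A_0 = 1, A_2 = 2, A_3 = 4, A_4 = 1. Minimum distance d = 2.

Enumerate all 2^3 = 8 messages m ∈ F_2^3.
For each, compute codeword c = mG in F_2^7, then tally its weight.
  m = 000 → c = 0000000, weight = 0.
  m = 100 → c = 1100010, weight = 3.
  m = 010 → c = 1000001, weight = 2.
  m = 110 → c = 0100011, weight = 3.
  m = 001 → c = 0101001, weight = 3.
  m = 101 → c = 1001011, weight = 4.
  m = 011 → c = 1101000, weight = 3.
  m = 111 → c = 0001010, weight = 2.
Tally weights:
  weight 0: 1 codewords.
  weight 2: 2 codewords.
  weight 3: 4 codewords.
  weight 4: 1 codewords.
Minimum distance d = smallest w > 0 with A_w > 0 = 2.
Sanity: Σ A_w = 8 = 2^3 = 8 ✓.


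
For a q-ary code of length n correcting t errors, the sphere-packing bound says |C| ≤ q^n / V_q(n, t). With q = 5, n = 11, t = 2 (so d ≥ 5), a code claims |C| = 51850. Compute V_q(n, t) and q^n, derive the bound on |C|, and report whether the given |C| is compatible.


V_q(n, t) = 925, q^n = 48828125, Hamming bound = 52787, |C| = 51850 ≤ bound (satisfied).

Step 1: Compute V_q(n, t) = Σ_{j=0}^2 C(n, j) (q−1)^j.
  j = 0: C(11,0)·(4)^0 = 1·1 = 1.
  j = 1: C(11,1)·(4)^1 = 11·4 = 44.
  j = 2: C(11,2)·(4)^2 = 55·16 = 880.
  V_q(n, t) = 1 + 44 + 880 = 925.
Step 2: q^n = 5^11 = 48828125.
Step 3: Hamming bound ⌊q^n / V_q(n,t)⌋ = ⌊48828125/925⌋ = 52787.
Step 4: Compare |C| = 51850 to 52787: satisfied.
The claimed |C| lies below the Hamming bound.


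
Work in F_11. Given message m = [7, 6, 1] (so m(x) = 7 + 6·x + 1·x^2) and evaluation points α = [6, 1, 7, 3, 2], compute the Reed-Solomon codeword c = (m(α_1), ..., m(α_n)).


c = [2, 3, 10, 1, 1]

Message polynomial: m(x) = 7 + 6·x + 1·x^2 (mod 11).
For each evaluation point α_i, compute m(α_i) mod 11:
  α_1 = 6: Horner steps 1 → 1 → 2, so m(6) = 2.
  α_2 = 1: Horner steps 1 → 7 → 3, so m(1) = 3.
  α_3 = 7: Horner steps 1 → 2 → 10, so m(7) = 10.
  α_4 = 3: Horner steps 1 → 9 → 1, so m(3) = 1.
  α_5 = 2: Horner steps 1 → 8 → 1, so m(2) = 1.
Codeword c = [2, 3, 10, 1, 1] ∈ F_11^5.


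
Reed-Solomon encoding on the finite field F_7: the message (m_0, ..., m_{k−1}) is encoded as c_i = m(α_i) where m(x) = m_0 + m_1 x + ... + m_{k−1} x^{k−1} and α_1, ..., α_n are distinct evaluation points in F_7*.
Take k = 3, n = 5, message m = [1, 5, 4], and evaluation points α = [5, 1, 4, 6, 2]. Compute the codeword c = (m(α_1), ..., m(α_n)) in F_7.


c = [0, 3, 1, 0, 6]

Message polynomial: m(x) = 1 + 5·x + 4·x^2 (mod 7).
For each evaluation point α_i, compute m(α_i) mod 7:
  α_1 = 5: Horner steps 4 → 4 → 0, so m(5) = 0.
  α_2 = 1: Horner steps 4 → 2 → 3, so m(1) = 3.
  α_3 = 4: Horner steps 4 → 0 → 1, so m(4) = 1.
  α_4 = 6: Horner steps 4 → 1 → 0, so m(6) = 0.
  α_5 = 2: Horner steps 4 → 6 → 6, so m(2) = 6.
Codeword c = [0, 3, 1, 0, 6] ∈ F_7^5.


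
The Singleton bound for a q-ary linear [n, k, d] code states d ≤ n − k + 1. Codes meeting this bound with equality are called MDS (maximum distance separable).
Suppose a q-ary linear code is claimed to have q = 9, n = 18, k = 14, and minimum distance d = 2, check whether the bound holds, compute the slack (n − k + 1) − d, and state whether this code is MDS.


Singleton RHS = n − k + 1 = 5, slack = 3, bound satisfied, not MDS.

Singleton bound: d ≤ n − k + 1.
Here n = 18, k = 14, so n − k + 1 = 5.
Given d = 2, check d ≤ 5: YES.
Slack = (n − k + 1) − d = 3.
The code is NOT MDS (slack = 3 > 0).
Description: the claimed parameters are [18, 14, 2]_9; such a code would be non-MDS.


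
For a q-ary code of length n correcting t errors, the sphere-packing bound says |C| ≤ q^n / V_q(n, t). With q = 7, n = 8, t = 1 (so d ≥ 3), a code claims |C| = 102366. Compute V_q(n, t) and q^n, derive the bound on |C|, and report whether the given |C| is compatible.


V_q(n, t) = 49, q^n = 5764801, Hamming bound = 117649, |C| = 102366 ≤ bound (satisfied).

Step 1: Compute V_q(n, t) = Σ_{j=0}^1 C(n, j) (q−1)^j.
  j = 0: C(8,0)·(6)^0 = 1·1 = 1.
  j = 1: C(8,1)·(6)^1 = 8·6 = 48.
  V_q(n, t) = 1 + 48 = 49.
Step 2: q^n = 7^8 = 5764801.
Step 3: Hamming bound ⌊q^n / V_q(n,t)⌋ = ⌊5764801/49⌋ = 117649.
Step 4: Compare |C| = 102366 to 117649: satisfied.
The claimed |C| lies below the Hamming bound.


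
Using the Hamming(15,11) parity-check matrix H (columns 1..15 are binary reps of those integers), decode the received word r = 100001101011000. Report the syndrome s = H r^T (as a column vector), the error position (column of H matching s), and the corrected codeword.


s = (1, 1, 1, 0)^T, error position = 14, corrected codeword c = 100001101011010

Compute s = H r^T mod 2 one row at a time:
  s_1 = 0 + 1 + 0 + 1 + 1 + 0 + 0 + 0 = 3 ≡ 1 (mod 2).
  s_2 = 0 + 0 + 1 + 1 + 1 + 0 + 0 + 0 = 3 ≡ 1 (mod 2).
  s_3 = 0 + 0 + 1 + 1 + 0 + 1 + 0 + 0 = 3 ≡ 1 (mod 2).
  s_4 = 1 + 0 + 0 + 1 + 1 + 1 + 0 + 0 = 4 ≡ 0 (mod 2).
s = (1, 1, 1, 0)^T — this equals column 14 of H (binary 1110), so error is at position 14.
Correct: flip bit 14 of r = 100001101011000 to get c = 100001101011010.


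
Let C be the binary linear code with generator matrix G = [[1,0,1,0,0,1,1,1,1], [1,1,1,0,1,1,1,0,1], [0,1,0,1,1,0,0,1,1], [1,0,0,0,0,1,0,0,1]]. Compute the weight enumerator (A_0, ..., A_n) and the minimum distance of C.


Weight distribution: A_0 = 1, A_2 = 1, A_3 = 4, A_4 = 1, A_5 = 2, A_6 = 5, A_7 = 2. Minimum distance d = 2.

Enumerate all 2^4 = 16 messages m ∈ F_2^4.
For each, compute codeword c = mG in F_2^9, then tally its weight.
  m = 0000 → c = 000000000, weight = 0.
  m = 1000 → c = 101001111, weight = 6.
  m = 0100 → c = 111011101, weight = 7.
  m = 1100 → c = 010010010, weight = 3.
  m = 0010 → c = 010110011, weight = 5.
  m = 1010 → c = 111111100, weight = 7.
  m = 0110 → c = 101101110, weight = 6.
  m = 1110 → c = 000100001, weight = 2.
  m = 0001 → c = 100001001, weight = 3.
  m = 1001 → c = 001000110, weight = 3.
  m = 0101 → c = 011010100, weight = 4.
  m = 1101 → c = 110011011, weight = 6.
  m = 0011 → c = 110111010, weight = 6.
  m = 1011 → c = 011110101, weight = 6.
  m = 0111 → c = 001100111, weight = 5.
  m = 1111 → c = 100101000, weight = 3.
Tally weights:
  weight 0: 1 codewords.
  weight 2: 1 codewords.
  weight 3: 4 codewords.
  weight 4: 1 codewords.
  weight 5: 2 codewords.
  weight 6: 5 codewords.
  weight 7: 2 codewords.
Minimum distance d = smallest w > 0 with A_w > 0 = 2.
Sanity: Σ A_w = 16 = 2^4 = 16 ✓.


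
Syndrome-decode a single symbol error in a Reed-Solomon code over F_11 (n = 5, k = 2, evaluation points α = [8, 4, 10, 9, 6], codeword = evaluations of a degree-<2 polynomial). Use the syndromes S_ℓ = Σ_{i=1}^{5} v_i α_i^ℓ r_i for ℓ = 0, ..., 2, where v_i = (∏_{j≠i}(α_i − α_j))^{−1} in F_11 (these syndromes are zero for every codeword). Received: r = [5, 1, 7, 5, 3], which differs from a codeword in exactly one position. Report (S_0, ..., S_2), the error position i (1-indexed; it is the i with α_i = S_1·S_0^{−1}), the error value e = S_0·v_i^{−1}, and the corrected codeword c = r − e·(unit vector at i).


S = (3, 5, 1), error at position 4, error magnitude e = 10, c = [5, 1, 7, 6, 3].

Step 1: column multipliers v_i = (∏_{j≠i}(α_i − α_j))^{−1} mod 11.
  i = 1 (α = 8): (8−4)(8−10)(8−9)(8−6) = 4·(−2)·(−1)·2 = 16 ≡ 5, so v_1 = 5^{−1} = 9 (mod 11).
  i = 2 (α = 4): (4−8)(4−10)(4−9)(4−6) = (−4)·(−6)·(−5)·(−2) = 240 ≡ 9, so v_2 = 9^{−1} = 5 (mod 11).
  i = 3 (α = 10): (10−8)(10−4)(10−9)(10−6) = 2·6·1·4 = 48 ≡ 4, so v_3 = 4^{−1} = 3 (mod 11).
  i = 4 (α = 9): (9−8)(9−4)(9−10)(9−6) = 1·5·(−1)·3 = −15 ≡ 7, so v_4 = 7^{−1} = 8 (mod 11).
  i = 5 (α = 6): (6−8)(6−4)(6−10)(6−9) = (−2)·2·(−4)·(−3) = −48 ≡ 7, so v_5 = 7^{−1} = 8 (mod 11).
  v = [9, 5, 3, 8, 8].
Step 2: syndromes of r = [5, 1, 7, 5, 3] (all sums mod 11).
  S_0 = Σ v_i r_i = 9·5 + 5·1 + 3·7 + 8·5 + 8·3 = 135 ≡ 3.
  S_1 = Σ v_i α_i r_i = 9·8·5 + 5·4·1 + 3·10·7 + 8·9·5 + 8·6·3 = 1094 ≡ 5.
  α_i^2 mod 11 = [9, 5, 1, 4, 3].
  S_2 = Σ v_i α_i^2 r_i = 9·9·5 + 5·5·1 + 3·1·7 + 8·4·5 + 8·3·3 = 683 ≡ 1.
  S = (3, 5, 1) ≠ 0, so r is not a codeword (an error is present).
Step 3: locate the error. For a single error e at position i, S_ℓ = v_i·e·α_i^ℓ, so α_err = S_1/S_0.
  S_0^{−1} = 3^{−1} = 4 (mod 11), so α_err = 5·4 = 20 ≡ 9 = α_4. Error position i = 4.
  Consistency check: S_2/S_1 = 1·9 = 9 ≡ 9 = α_err ✓ (single-error assumption holds).
Step 4: error magnitude e = S_0/v_4 = S_0·∏_{j≠4}(α_4 − α_j) = 3·7 = 21 ≡ 10 (mod 11).
Step 5: correct position 4: c_4 = r_4 − e = 5 − 10 ≡ 6 (mod 11). Hence c = [5, 1, 7, 6, 3].
  Check: interpolating c through the α_i gives m(x) = 8 + 1·x (degree < 2) with m(α_i) = c_i for every i, so c is indeed a codeword.


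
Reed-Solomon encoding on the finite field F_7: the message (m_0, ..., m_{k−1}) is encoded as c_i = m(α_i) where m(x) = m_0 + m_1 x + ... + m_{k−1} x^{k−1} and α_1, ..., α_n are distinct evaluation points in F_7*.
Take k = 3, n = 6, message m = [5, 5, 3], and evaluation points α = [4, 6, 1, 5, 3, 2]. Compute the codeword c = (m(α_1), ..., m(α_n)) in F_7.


c = [3, 3, 6, 0, 5, 6]

Message polynomial: m(x) = 5 + 5·x + 3·x^2 (mod 7).
For each evaluation point α_i, compute m(α_i) mod 7:
  α_1 = 4: Horner steps 3 → 3 → 3, so m(4) = 3.
  α_2 = 6: Horner steps 3 → 2 → 3, so m(6) = 3.
  α_3 = 1: Horner steps 3 → 1 → 6, so m(1) = 6.
  α_4 = 5: Horner steps 3 → 6 → 0, so m(5) = 0.
  α_5 = 3: Horner steps 3 → 0 → 5, so m(3) = 5.
  α_6 = 2: Horner steps 3 → 4 → 6, so m(2) = 6.
Codeword c = [3, 3, 6, 0, 5, 6] ∈ F_7^6.


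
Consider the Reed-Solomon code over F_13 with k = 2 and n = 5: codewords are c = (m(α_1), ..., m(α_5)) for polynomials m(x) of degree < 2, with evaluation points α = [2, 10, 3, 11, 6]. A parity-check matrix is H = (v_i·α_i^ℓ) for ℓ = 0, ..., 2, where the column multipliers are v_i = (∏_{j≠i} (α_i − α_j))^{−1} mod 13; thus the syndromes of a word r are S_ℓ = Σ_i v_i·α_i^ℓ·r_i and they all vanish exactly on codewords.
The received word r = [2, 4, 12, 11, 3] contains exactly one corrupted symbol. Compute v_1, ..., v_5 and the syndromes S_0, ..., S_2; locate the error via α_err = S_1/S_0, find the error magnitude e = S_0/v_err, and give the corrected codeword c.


S = (4, 5, 3), error at position 4, error magnitude e = 10, c = [2, 4, 12, 1, 3].

Step 1: column multipliers v_i = (∏_{j≠i}(α_i − α_j))^{−1} mod 13.
  i = 1 (α = 2): (2−10)(2−3)(2−11)(2−6) = (−8)·(−1)·(−9)·(−4) = 288 ≡ 2, so v_1 = 2^{−1} = 7 (mod 13).
  i = 2 (α = 10): (10−2)(10−3)(10−11)(10−6) = 8·7·(−1)·4 = −224 ≡ 10, so v_2 = 10^{−1} = 4 (mod 13).
  i = 3 (α = 3): (3−2)(3−10)(3−11)(3−6) = 1·(−7)·(−8)·(−3) = −168 ≡ 1, so v_3 = 1^{−1} = 1 (mod 13).
  i = 4 (α = 11): (11−2)(11−10)(11−3)(11−6) = 9·1·8·5 = 360 ≡ 9, so v_4 = 9^{−1} = 3 (mod 13).
  i = 5 (α = 6): (6−2)(6−10)(6−3)(6−11) = 4·(−4)·3·(−5) = 240 ≡ 6, so v_5 = 6^{−1} = 11 (mod 13).
  v = [7, 4, 1, 3, 11].
Step 2: syndromes of r = [2, 4, 12, 11, 3] (all sums mod 13).
  S_0 = Σ v_i r_i = 7·2 + 4·4 + 1·12 + 3·11 + 11·3 = 108 ≡ 4.
  S_1 = Σ v_i α_i r_i = 7·2·2 + 4·10·4 + 1·3·12 + 3·11·11 + 11·6·3 = 785 ≡ 5.
  α_i^2 mod 13 = [4, 9, 9, 4, 10].
  S_2 = Σ v_i α_i^2 r_i = 7·4·2 + 4·9·4 + 1·9·12 + 3·4·11 + 11·10·3 = 770 ≡ 3.
  S = (4, 5, 3) ≠ 0, so r is not a codeword (an error is present).
Step 3: locate the error. For a single error e at position i, S_ℓ = v_i·e·α_i^ℓ, so α_err = S_1/S_0.
  S_0^{−1} = 4^{−1} = 10 (mod 13), so α_err = 5·10 = 50 ≡ 11 = α_4. Error position i = 4.
  Consistency check: S_2/S_1 = 3·8 = 24 ≡ 11 = α_err ✓ (single-error assumption holds).
Step 4: error magnitude e = S_0/v_4 = S_0·∏_{j≠4}(α_4 − α_j) = 4·9 = 36 ≡ 10 (mod 13).
Step 5: correct position 4: c_4 = r_4 − e = 11 − 10 ≡ 1 (mod 13). Hence c = [2, 4, 12, 1, 3].
  Check: interpolating c through the α_i gives m(x) = 8 + 10·x (degree < 2) with m(α_i) = c_i for every i, so c is indeed a codeword.


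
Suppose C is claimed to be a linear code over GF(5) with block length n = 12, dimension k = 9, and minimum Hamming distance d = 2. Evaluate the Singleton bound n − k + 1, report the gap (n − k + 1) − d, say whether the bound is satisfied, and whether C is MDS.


Singleton RHS = n − k + 1 = 4, slack = 2, bound satisfied, not MDS.

Singleton bound: d ≤ n − k + 1.
Here n = 12, k = 9, so n − k + 1 = 4.
Given d = 2, check d ≤ 4: YES.
Slack = (n − k + 1) − d = 2.
The code is NOT MDS (slack = 2 > 0).
Description: the claimed parameters are [12, 9, 2]_5; such a code would be non-MDS.


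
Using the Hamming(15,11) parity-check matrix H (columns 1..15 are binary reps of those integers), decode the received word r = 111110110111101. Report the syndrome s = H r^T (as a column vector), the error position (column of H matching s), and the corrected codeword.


s = (0, 0, 0, 1)^T, error position = 1, corrected codeword c = 011110110111101

Compute s = H r^T mod 2 one row at a time:
  s_1 = 1 + 0 + 1 + 1 + 1 + 1 + 0 + 1 = 6 ≡ 0 (mod 2).
  s_2 = 1 + 1 + 0 + 1 + 1 + 1 + 0 + 1 = 6 ≡ 0 (mod 2).
  s_3 = 1 + 1 + 0 + 1 + 1 + 1 + 0 + 1 = 6 ≡ 0 (mod 2).
  s_4 = 1 + 1 + 1 + 1 + 0 + 1 + 1 + 1 = 7 ≡ 1 (mod 2).
s = (0, 0, 0, 1)^T — this equals column 1 of H (binary 0001), so error is at position 1.
Correct: flip bit 1 of r = 111110110111101 to get c = 011110110111101.


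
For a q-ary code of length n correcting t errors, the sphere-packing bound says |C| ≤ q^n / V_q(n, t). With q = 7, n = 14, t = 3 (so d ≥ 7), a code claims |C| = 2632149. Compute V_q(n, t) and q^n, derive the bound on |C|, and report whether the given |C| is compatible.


V_q(n, t) = 81985, q^n = 678223072849, Hamming bound = 8272526, |C| = 2632149 ≤ bound (satisfied).

Step 1: Compute V_q(n, t) = Σ_{j=0}^3 C(n, j) (q−1)^j.
  j = 0: C(14,0)·(6)^0 = 1·1 = 1.
  j = 1: C(14,1)·(6)^1 = 14·6 = 84.
  j = 2: C(14,2)·(6)^2 = 91·36 = 3276.
  j = 3: C(14,3)·(6)^3 = 364·216 = 78624.
  V_q(n, t) = 1 + 84 + 3276 + 78624 = 81985.
Step 2: q^n = 7^14 = 678223072849.
Step 3: Hamming bound ⌊q^n / V_q(n,t)⌋ = ⌊678223072849/81985⌋ = 8272526.
Step 4: Compare |C| = 2632149 to 8272526: satisfied.
The claimed |C| lies below the Hamming bound.


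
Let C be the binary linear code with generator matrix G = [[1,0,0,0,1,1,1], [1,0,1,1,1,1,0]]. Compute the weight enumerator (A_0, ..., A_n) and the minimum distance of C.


Weight distribution: A_0 = 1, A_3 = 1, A_4 = 1, A_5 = 1. Minimum distance d = 3.

Enumerate all 2^2 = 4 messages m ∈ F_2^2.
For each, compute codeword c = mG in F_2^7, then tally its weight.
  m = 00 → c = 0000000, weight = 0.
  m = 10 → c = 1000111, weight = 4.
  m = 01 → c = 1011110, weight = 5.
  m = 11 → c = 0011001, weight = 3.
Tally weights:
  weight 0: 1 codewords.
  weight 3: 1 codewords.
  weight 4: 1 codewords.
  weight 5: 1 codewords.
Minimum distance d = smallest w > 0 with A_w > 0 = 3.
Sanity: Σ A_w = 4 = 2^2 = 4 ✓.


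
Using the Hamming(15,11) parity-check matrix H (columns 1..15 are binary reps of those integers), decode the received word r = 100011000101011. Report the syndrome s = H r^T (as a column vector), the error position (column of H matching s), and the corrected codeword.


s = (0, 1, 0, 1)^T, error position = 5, corrected codeword c = 100001000101011

Compute s = H r^T mod 2 one row at a time:
  s_1 = 0 + 0 + 1 + 0 + 1 + 0 + 1 + 1 = 4 ≡ 0 (mod 2).
  s_2 = 0 + 1 + 1 + 0 + 1 + 0 + 1 + 1 = 5 ≡ 1 (mod 2).
  s_3 = 0 + 0 + 1 + 0 + 1 + 0 + 1 + 1 = 4 ≡ 0 (mod 2).
  s_4 = 1 + 0 + 1 + 0 + 0 + 0 + 0 + 1 = 3 ≡ 1 (mod 2).
s = (0, 1, 0, 1)^T — this equals column 5 of H (binary 0101), so error is at position 5.
Correct: flip bit 5 of r = 100011000101011 to get c = 100001000101011.


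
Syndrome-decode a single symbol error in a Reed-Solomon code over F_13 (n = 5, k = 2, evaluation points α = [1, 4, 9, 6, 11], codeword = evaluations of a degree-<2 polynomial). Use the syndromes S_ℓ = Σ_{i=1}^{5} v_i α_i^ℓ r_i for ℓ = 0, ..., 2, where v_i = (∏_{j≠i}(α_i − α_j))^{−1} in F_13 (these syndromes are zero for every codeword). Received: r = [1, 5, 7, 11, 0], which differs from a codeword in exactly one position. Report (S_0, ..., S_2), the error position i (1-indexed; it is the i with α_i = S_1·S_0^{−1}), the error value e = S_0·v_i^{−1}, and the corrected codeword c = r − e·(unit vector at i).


S = (11, 11, 11), error at position 1, error magnitude e = 5, c = [9, 5, 7, 11, 0].

Step 1: column multipliers v_i = (∏_{j≠i}(α_i − α_j))^{−1} mod 13.
  i = 1 (α = 1): (1−4)(1−9)(1−6)(1−11) = (−3)·(−8)·(−5)·(−10) = 1200 ≡ 4, so v_1 = 4^{−1} = 10 (mod 13).
  i = 2 (α = 4): (4−1)(4−9)(4−6)(4−11) = 3·(−5)·(−2)·(−7) = −210 ≡ 11, so v_2 = 11^{−1} = 6 (mod 13).
  i = 3 (α = 9): (9−1)(9−4)(9−6)(9−11) = 8·5·3·(−2) = −240 ≡ 7, so v_3 = 7^{−1} = 2 (mod 13).
  i = 4 (α = 6): (6−1)(6−4)(6−9)(6−11) = 5·2·(−3)·(−5) = 150 ≡ 7, so v_4 = 7^{−1} = 2 (mod 13).
  i = 5 (α = 11): (11−1)(11−4)(11−9)(11−6) = 10·7·2·5 = 700 ≡ 11, so v_5 = 11^{−1} = 6 (mod 13).
  v = [10, 6, 2, 2, 6].
Step 2: syndromes of r = [1, 5, 7, 11, 0] (all sums mod 13).
  S_0 = Σ v_i r_i = 10·1 + 6·5 + 2·7 + 2·11 + 6·0 = 76 ≡ 11.
  S_1 = Σ v_i α_i r_i = 10·1·1 + 6·4·5 + 2·9·7 + 2·6·11 + 6·11·0 = 388 ≡ 11.
  α_i^2 mod 13 = [1, 3, 3, 10, 4].
  S_2 = Σ v_i α_i^2 r_i = 10·1·1 + 6·3·5 + 2·3·7 + 2·10·11 + 6·4·0 = 362 ≡ 11.
  S = (11, 11, 11) ≠ 0, so r is not a codeword (an error is present).
Step 3: locate the error. For a single error e at position i, S_ℓ = v_i·e·α_i^ℓ, so α_err = S_1/S_0.
  S_0^{−1} = 11^{−1} = 6 (mod 13), so α_err = 11·6 = 66 ≡ 1 = α_1. Error position i = 1.
  Consistency check: S_2/S_1 = 11·6 = 66 ≡ 1 = α_err ✓ (single-error assumption holds).
Step 4: error magnitude e = S_0/v_1 = S_0·∏_{j≠1}(α_1 − α_j) = 11·4 = 44 ≡ 5 (mod 13).
Step 5: correct position 1: c_1 = r_1 − e = 1 − 5 ≡ 9 (mod 13). Hence c = [9, 5, 7, 11, 0].
  Check: interpolating c through the α_i gives m(x) = 6 + 3·x (degree < 2) with m(α_i) = c_i for every i, so c is indeed a codeword.


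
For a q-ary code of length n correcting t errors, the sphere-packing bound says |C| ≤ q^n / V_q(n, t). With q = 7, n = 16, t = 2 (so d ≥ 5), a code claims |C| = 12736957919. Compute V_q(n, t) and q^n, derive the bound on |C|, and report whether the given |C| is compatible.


V_q(n, t) = 4417, q^n = 33232930569601, Hamming bound = 7523869270, |C| = 12736957919 > bound (violated).

Step 1: Compute V_q(n, t) = Σ_{j=0}^2 C(n, j) (q−1)^j.
  j = 0: C(16,0)·(6)^0 = 1·1 = 1.
  j = 1: C(16,1)·(6)^1 = 16·6 = 96.
  j = 2: C(16,2)·(6)^2 = 120·36 = 4320.
  V_q(n, t) = 1 + 96 + 4320 = 4417.
Step 2: q^n = 7^16 = 33232930569601.
Step 3: Hamming bound ⌊q^n / V_q(n,t)⌋ = ⌊33232930569601/4417⌋ = 7523869270.
Step 4: Compare |C| = 12736957919 to 7523869270: violated.
The claimed |C| lies above the Hamming bound, so no 7-ary code of length 16 with d ≥ 5 can have 12736957919 codewords.


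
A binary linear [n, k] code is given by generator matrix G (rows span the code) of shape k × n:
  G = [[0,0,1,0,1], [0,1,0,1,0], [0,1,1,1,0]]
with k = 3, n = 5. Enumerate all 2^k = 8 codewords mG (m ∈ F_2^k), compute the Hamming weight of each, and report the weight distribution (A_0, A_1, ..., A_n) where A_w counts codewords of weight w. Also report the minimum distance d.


Weight distribution: A_0 = 1, A_1 = 2, A_2 = 2, A_3 = 2, A_4 = 1. Minimum distance d = 1.

Enumerate all 2^3 = 8 messages m ∈ F_2^3.
For each, compute codeword c = mG in F_2^5, then tally its weight.
  m = 000 → c = 00000, weight = 0.
  m = 100 → c = 00101, weight = 2.
  m = 010 → c = 01010, weight = 2.
  m = 110 → c = 01111, weight = 4.
  m = 001 → c = 01110, weight = 3.
  m = 101 → c = 01011, weight = 3.
  m = 011 → c = 00100, weight = 1.
  m = 111 → c = 00001, weight = 1.
Tally weights:
  weight 0: 1 codewords.
  weight 1: 2 codewords.
  weight 2: 2 codewords.
  weight 3: 2 codewords.
  weight 4: 1 codewords.
Minimum distance d = smallest w > 0 with A_w > 0 = 1.
Sanity: Σ A_w = 8 = 2^3 = 8 ✓.


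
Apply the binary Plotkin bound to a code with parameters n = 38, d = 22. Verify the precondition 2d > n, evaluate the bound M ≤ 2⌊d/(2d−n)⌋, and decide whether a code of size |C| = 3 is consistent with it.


Plotkin bound M ≤ 6; given |C| = 3 ≤ bound (satisfied).

Check applicability: 2d = 44, n = 38.
2d − n = 6 > 0, so Plotkin applies.
Compute d/(2d−n) = 22/6 ≈ 3.6667.
⌊d/(2d−n)⌋ = 3.
Plotkin bound: M ≤ 2·3 = 6.
Given |C| = 3, check: satisfied.
This |C| is below the Plotkin bound.


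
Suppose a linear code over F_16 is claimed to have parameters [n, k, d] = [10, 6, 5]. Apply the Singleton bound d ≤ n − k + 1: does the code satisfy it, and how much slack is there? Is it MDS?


Singleton RHS = n − k + 1 = 5, slack = 0, bound satisfied, MDS.

Singleton bound: d ≤ n − k + 1.
Here n = 10, k = 6, so n − k + 1 = 5.
Given d = 5, check d ≤ 5: YES.
Slack = (n − k + 1) − d = 0.
The code is MDS (slack = 0).
Description: the claimed parameters are [10, 6, 5]_16; such a code would be MDS (meets Singleton bound).


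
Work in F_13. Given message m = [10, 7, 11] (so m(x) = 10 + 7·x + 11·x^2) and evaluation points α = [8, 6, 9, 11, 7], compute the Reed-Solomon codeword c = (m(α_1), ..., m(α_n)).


c = [3, 6, 2, 1, 0]

Message polynomial: m(x) = 10 + 7·x + 11·x^2 (mod 13).
For each evaluation point α_i, compute m(α_i) mod 13:
  α_1 = 8: Horner steps 11 → 4 → 3, so m(8) = 3.
  α_2 = 6: Horner steps 11 → 8 → 6, so m(6) = 6.
  α_3 = 9: Horner steps 11 → 2 → 2, so m(9) = 2.
  α_4 = 11: Horner steps 11 → 11 → 1, so m(11) = 1.
  α_5 = 7: Horner steps 11 → 6 → 0, so m(7) = 0.
Codeword c = [3, 6, 2, 1, 0] ∈ F_13^5.


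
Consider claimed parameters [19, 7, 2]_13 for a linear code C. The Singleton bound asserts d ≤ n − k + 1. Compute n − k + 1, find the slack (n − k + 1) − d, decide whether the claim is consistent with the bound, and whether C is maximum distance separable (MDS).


Singleton RHS = n − k + 1 = 13, slack = 11, bound satisfied, not MDS.

Singleton bound: d ≤ n − k + 1.
Here n = 19, k = 7, so n − k + 1 = 13.
Given d = 2, check d ≤ 13: YES.
Slack = (n − k + 1) − d = 11.
The code is NOT MDS (slack = 11 > 0).
Description: the claimed parameters are [19, 7, 2]_13; such a code would be non-MDS.


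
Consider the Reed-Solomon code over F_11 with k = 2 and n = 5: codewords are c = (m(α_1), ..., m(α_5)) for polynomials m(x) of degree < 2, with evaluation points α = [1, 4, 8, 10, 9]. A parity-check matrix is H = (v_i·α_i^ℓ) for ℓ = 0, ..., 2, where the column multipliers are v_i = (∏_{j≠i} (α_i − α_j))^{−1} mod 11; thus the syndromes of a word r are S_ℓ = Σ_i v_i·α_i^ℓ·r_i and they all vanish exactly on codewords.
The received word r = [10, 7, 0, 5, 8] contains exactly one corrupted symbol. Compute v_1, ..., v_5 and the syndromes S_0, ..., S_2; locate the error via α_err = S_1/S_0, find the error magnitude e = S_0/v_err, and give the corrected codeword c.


S = (2, 8, 10), error at position 2, error magnitude e = 6, c = [10, 1, 0, 5, 8].

Step 1: column multipliers v_i = (∏_{j≠i}(α_i − α_j))^{−1} mod 11.
  i = 1 (α = 1): (1−4)(1−8)(1−10)(1−9) = (−3)·(−7)·(−9)·(−8) = 1512 ≡ 5, so v_1 = 5^{−1} = 9 (mod 11).
  i = 2 (α = 4): (4−1)(4−8)(4−10)(4−9) = 3·(−4)·(−6)·(−5) = −360 ≡ 3, so v_2 = 3^{−1} = 4 (mod 11).
  i = 3 (α = 8): (8−1)(8−4)(8−10)(8−9) = 7·4·(−2)·(−1) = 56 ≡ 1, so v_3 = 1^{−1} = 1 (mod 11).
  i = 4 (α = 10): (10−1)(10−4)(10−8)(10−9) = 9·6·2·1 = 108 ≡ 9, so v_4 = 9^{−1} = 5 (mod 11).
  i = 5 (α = 9): (9−1)(9−4)(9−8)(9−10) = 8·5·1·(−1) = −40 ≡ 4, so v_5 = 4^{−1} = 3 (mod 11).
  v = [9, 4, 1, 5, 3].
Step 2: syndromes of r = [10, 7, 0, 5, 8] (all sums mod 11).
  S_0 = Σ v_i r_i = 9·10 + 4·7 + 1·0 + 5·5 + 3·8 = 167 ≡ 2.
  S_1 = Σ v_i α_i r_i = 9·1·10 + 4·4·7 + 1·8·0 + 5·10·5 + 3·9·8 = 668 ≡ 8.
  α_i^2 mod 11 = [1, 5, 9, 1, 4].
  S_2 = Σ v_i α_i^2 r_i = 9·1·10 + 4·5·7 + 1·9·0 + 5·1·5 + 3·4·8 = 351 ≡ 10.
  S = (2, 8, 10) ≠ 0, so r is not a codeword (an error is present).
Step 3: locate the error. For a single error e at position i, S_ℓ = v_i·e·α_i^ℓ, so α_err = S_1/S_0.
  S_0^{−1} = 2^{−1} = 6 (mod 11), so α_err = 8·6 = 48 ≡ 4 = α_2. Error position i = 2.
  Consistency check: S_2/S_1 = 10·7 = 70 ≡ 4 = α_err ✓ (single-error assumption holds).
Step 4: error magnitude e = S_0/v_2 = S_0·∏_{j≠2}(α_2 − α_j) = 2·3 = 6 ≡ 6 (mod 11).
Step 5: correct position 2: c_2 = r_2 − e = 7 − 6 ≡ 1 (mod 11). Hence c = [10, 1, 0, 5, 8].
  Check: interpolating c through the α_i gives m(x) = 2 + 8·x (degree < 2) with m(α_i) = c_i for every i, so c is indeed a codeword.


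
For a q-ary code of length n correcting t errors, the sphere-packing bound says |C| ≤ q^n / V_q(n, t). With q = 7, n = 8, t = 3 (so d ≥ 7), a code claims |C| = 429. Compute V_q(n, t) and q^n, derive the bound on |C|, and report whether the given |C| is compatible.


V_q(n, t) = 13153, q^n = 5764801, Hamming bound = 438, |C| = 429 ≤ bound (satisfied).

Step 1: Compute V_q(n, t) = Σ_{j=0}^3 C(n, j) (q−1)^j.
  j = 0: C(8,0)·(6)^0 = 1·1 = 1.
  j = 1: C(8,1)·(6)^1 = 8·6 = 48.
  j = 2: C(8,2)·(6)^2 = 28·36 = 1008.
  j = 3: C(8,3)·(6)^3 = 56·216 = 12096.
  V_q(n, t) = 1 + 48 + 1008 + 12096 = 13153.
Step 2: q^n = 7^8 = 5764801.
Step 3: Hamming bound ⌊q^n / V_q(n,t)⌋ = ⌊5764801/13153⌋ = 438.
Step 4: Compare |C| = 429 to 438: satisfied.
The claimed |C| lies below the Hamming bound.


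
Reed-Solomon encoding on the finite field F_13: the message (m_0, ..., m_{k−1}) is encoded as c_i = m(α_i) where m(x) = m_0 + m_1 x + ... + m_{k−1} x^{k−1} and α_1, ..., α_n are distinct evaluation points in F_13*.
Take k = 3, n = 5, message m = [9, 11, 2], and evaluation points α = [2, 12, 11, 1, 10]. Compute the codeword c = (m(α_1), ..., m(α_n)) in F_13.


c = [0, 0, 8, 9, 7]

Message polynomial: m(x) = 9 + 11·x + 2·x^2 (mod 13).
For each evaluation point α_i, compute m(α_i) mod 13:
  α_1 = 2: Horner steps 2 → 2 → 0, so m(2) = 0.
  α_2 = 12: Horner steps 2 → 9 → 0, so m(12) = 0.
  α_3 = 11: Horner steps 2 → 7 → 8, so m(11) = 8.
  α_4 = 1: Horner steps 2 → 0 → 9, so m(1) = 9.
  α_5 = 10: Horner steps 2 → 5 → 7, so m(10) = 7.
Codeword c = [0, 0, 8, 9, 7] ∈ F_13^5.


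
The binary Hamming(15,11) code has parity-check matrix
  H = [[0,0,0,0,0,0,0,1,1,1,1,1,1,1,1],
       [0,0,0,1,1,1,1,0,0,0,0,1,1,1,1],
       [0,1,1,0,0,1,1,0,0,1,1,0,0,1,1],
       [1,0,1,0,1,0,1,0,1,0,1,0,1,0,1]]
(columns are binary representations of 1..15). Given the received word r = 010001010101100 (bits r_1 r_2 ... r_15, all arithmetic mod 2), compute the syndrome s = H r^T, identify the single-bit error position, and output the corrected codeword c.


s = (0, 1, 1, 1)^T, error position = 7, corrected codeword c = 010001110101100

Compute s = H r^T mod 2 one row at a time:
  s_1 = 1 + 0 + 1 + 0 + 1 + 1 + 0 + 0 = 4 ≡ 0 (mod 2).
  s_2 = 0 + 0 + 1 + 0 + 1 + 1 + 0 + 0 = 3 ≡ 1 (mod 2).
  s_3 = 1 + 0 + 1 + 0 + 1 + 0 + 0 + 0 = 3 ≡ 1 (mod 2).
  s_4 = 0 + 0 + 0 + 0 + 0 + 0 + 1 + 0 = 1 ≡ 1 (mod 2).
s = (0, 1, 1, 1)^T — this equals column 7 of H (binary 0111), so error is at position 7.
Correct: flip bit 7 of r = 010001010101100 to get c = 010001110101100.
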